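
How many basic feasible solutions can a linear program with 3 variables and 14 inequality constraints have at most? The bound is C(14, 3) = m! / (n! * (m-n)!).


Each vertex corresponds to some choice of n active constraints out of m, so the number of vertices is at most C(m, n) = m! / (n!(m-n)!).
m = 14, n = 3
Numerator: 14 * 13 * 12
Denominator: 3! = 6
C(14, 3) = 364


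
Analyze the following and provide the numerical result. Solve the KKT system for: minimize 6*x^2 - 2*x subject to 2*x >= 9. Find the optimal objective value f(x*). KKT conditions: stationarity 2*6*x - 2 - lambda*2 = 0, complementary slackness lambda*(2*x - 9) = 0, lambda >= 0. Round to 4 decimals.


Step 1: Try lambda = 0 (constraint inactive).
x_unc = 2/(2*6) = 0.1667
Check: 2*0.1667 = 0.3334 < 9 -- violated!
Step 2: Constraint must be active: 2*x = 9
x* = 9/2 = 4.5
lambda = (2*6*4.5 - 2)/2 = 26.0
Step 3: Compute optimal value.
f(x*) = 6*4.5^2 - 2*4.5 = 112.5


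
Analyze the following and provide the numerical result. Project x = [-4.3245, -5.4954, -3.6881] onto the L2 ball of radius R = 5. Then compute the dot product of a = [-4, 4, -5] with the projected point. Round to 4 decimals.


Step 1: Compute ||x|| (intermediates to 6 decimals).
||x|| = sqrt((-4.3245)^2 + (-5.4954)^2 + (-3.6881)^2) = 7.905871
Step 2: Project.
Since ||x|| > R, scale = R/||x|| = 5/7.905871 = 0.632441, proj(x) = scale * x
proj(x) = [-2.734991, -3.475516, -2.332506]
Step 3: Dot product.
a^T * proj(x) = -4*(-2.734991) + 4*(-3.475516) - 5*(-2.332506) = 8.7004


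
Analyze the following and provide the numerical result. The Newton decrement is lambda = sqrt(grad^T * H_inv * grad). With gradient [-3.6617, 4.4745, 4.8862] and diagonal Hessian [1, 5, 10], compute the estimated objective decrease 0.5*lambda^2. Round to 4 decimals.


Step 1: H is diagonal, so H^(-1) * g = [-3.6617, 0.8949, 0.4886].
Step 2: g^T H^(-1) g = sum_i g_i^2 / H_ii
  = (-3.6617)^2/1 + (4.4745)^2/5 + (4.8862)^2/10
  = 13.408 + 4.0042 + 2.3875 = 19.7998
Step 3: Objective decrease = 0.5 * g^T H^(-1) g = 9.8999


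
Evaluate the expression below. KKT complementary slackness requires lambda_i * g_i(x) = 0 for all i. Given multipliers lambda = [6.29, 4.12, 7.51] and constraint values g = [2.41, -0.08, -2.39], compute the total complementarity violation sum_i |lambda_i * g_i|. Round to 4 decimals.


KKT complementary slackness check:
lambda_1 * g_1 = 6.29 * 2.41 = 15.1589
lambda_2 * g_2 = 4.12 * -0.08 = -0.3296
lambda_3 * g_3 = 7.51 * -2.39 = -17.9489
Total violation = 15.1589 + 0.3296 + 17.9489 = 33.4374


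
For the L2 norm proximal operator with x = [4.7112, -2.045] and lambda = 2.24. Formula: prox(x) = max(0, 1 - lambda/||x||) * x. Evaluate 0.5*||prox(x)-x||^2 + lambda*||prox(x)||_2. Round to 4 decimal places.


Step 1: Compute ||x||.
||x|| = 5.1359
Step 2: Compute scaling factor.
scale = max(0, 1 - 2.24/5.1359) = 0.5639
Step 3: prox(x) = [2.6564, -1.1531]
||prox(x)|| = 2.8959
Step 4: Proximal objective.
0.5*||prox-x||^2 = 2.5088
lambda*||prox|| = 6.4868
Total = 8.9956


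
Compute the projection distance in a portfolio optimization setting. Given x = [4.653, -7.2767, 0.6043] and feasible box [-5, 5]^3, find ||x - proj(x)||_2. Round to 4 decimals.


Project each component onto [-5, 5].
clip(4.653) = 4.653, clip(-7.2767) = -5.0, clip(0.6043) = 0.6043
Projection = [4.653, -5.0, 0.6043]
Squared diffs: [0.0, 5.1834, 0.0]
Distance = sqrt(5.1834) = 2.2767


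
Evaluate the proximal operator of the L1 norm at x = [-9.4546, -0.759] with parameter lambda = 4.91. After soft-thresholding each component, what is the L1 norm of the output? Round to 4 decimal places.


Soft-thresholding with lambda = 4.91:
prox(-9.4546) = sign(-9.4546)*max(|-9.4546| - 4.91, 0) = -4.5446
prox(-0.759) = sign(-0.759)*max(|-0.759| - 4.91, 0) = 0.0
prox(x) = [-4.5446, 0.0]
||prox(x)||_1 = 4.5446 + 0.0 = 4.5446


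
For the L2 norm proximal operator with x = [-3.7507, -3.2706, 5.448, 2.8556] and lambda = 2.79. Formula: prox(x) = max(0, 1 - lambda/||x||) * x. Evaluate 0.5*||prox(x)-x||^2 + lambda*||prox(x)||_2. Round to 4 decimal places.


Step 1: Compute ||x||.
||x|| = 7.912
Step 2: Compute scaling factor.
scale = max(0, 1 - 2.79/7.912) = 0.6474
Step 3: prox(x) = [-2.4281, -2.1173, 3.5269, 1.8486]
||prox(x)|| = 5.122
Step 4: Proximal objective.
0.5*||prox-x||^2 = 3.8921
lambda*||prox|| = 14.2904
Total = 18.1824


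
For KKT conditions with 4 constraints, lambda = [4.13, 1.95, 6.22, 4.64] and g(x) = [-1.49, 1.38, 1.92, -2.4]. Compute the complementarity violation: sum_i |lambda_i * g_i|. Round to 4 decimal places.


KKT complementary slackness check:
lambda_1 * g_1 = 4.13 * -1.49 = -6.1537
lambda_2 * g_2 = 1.95 * 1.38 = 2.691
lambda_3 * g_3 = 6.22 * 1.92 = 11.9424
lambda_4 * g_4 = 4.64 * -2.4 = -11.136
Total violation = 6.1537 + 2.691 + 11.9424 + 11.136 = 31.9231


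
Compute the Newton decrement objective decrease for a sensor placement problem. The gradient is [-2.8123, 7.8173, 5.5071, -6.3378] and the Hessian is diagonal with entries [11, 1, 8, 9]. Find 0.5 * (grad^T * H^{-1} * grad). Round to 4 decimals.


Step 1: H is diagonal, so H^(-1) * g = [-0.2557, 7.8173, 0.6884, -0.7042].
Step 2: g^T H^(-1) g = sum_i g_i^2 / H_ii
  = (-2.8123)^2/11 + (7.8173)^2/1 + (5.5071)^2/8 + (-6.3378)^2/9
  = 0.719 + 61.1102 + 3.791 + 4.4631 = 70.0833
Step 3: Objective decrease = 0.5 * g^T H^(-1) g = 35.0416


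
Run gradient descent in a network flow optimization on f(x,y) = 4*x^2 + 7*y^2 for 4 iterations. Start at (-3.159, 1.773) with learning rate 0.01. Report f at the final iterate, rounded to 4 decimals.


Gradient descent on f(x,y) = 4*x^2 + 7*y^2.
Starting point: (-3.159, 1.773), alpha = 0.01
Step 1: grad_x = 2*4*-3.159 = -25.272, grad_y = 2*7*1.773 = 24.822
  x_1 = -3.159 - 0.01*-25.272 = -2.9063
  y_1 = 1.773 - 0.01*24.822 = 1.5248
Step 2: grad_x = 2*4*-2.9063 = -23.2502, grad_y = 2*7*1.5248 = 21.3469
  x_2 = -2.9063 - 0.01*-23.2502 = -2.6738
  y_2 = 1.5248 - 0.01*21.3469 = 1.3113
Step 3: grad_x = 2*4*-2.6738 = -21.3902, grad_y = 2*7*1.3113 = 18.3584
  x_3 = -2.6738 - 0.01*-21.3902 = -2.4599
  y_3 = 1.3113 - 0.01*18.3584 = 1.1277
Step 4: grad_x = 2*4*-2.4599 = -19.679, grad_y = 2*7*1.1277 = 15.7882
  x_4 = -2.4599 - 0.01*-19.679 = -2.2631
  y_4 = 1.1277 - 0.01*15.7882 = 0.9698
f(-2.2631, 0.9698) = 4*(-2.2631)^2 + 7*0.9698^2 = 27.0704


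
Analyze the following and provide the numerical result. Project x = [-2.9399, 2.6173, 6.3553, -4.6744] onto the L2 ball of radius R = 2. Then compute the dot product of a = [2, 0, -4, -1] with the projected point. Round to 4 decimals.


Step 1: Compute ||x|| (intermediates to 6 decimals).
||x|| = sqrt((-2.9399)^2 + 2.6173^2 + 6.3553^2 + (-4.6744)^2) = 8.816639
Step 2: Project.
Since ||x|| > R, scale = R/||x|| = 2/8.816639 = 0.226844, proj(x) = scale * x
proj(x) = [-0.666899, 0.593719, 1.441662, -1.06036]
Step 3: Dot product.
a^T * proj(x) = 2*(-0.666899) + 0*0.593719 - 4*1.441662 - 1*(-1.06036) = -6.0401


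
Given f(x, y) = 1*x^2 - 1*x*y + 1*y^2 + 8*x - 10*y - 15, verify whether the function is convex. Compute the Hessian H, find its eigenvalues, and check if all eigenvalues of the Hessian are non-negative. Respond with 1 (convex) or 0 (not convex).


The Hessian of f(x,y) = 1*x^2 - 1*x*y + 1*y^2 + 8*x - 10*y - 15 is:
H = [[2, -1], [-1, 2]]
Trace = 2 + 2 = 4
Determinant = 2*2 - (-1)^2 = 3
Discriminant = (4)^2 - 4*3 = 4.0
Eigenvalues: lambda_1 = 1.0, lambda_2 = 3.0
The function is convex.

1


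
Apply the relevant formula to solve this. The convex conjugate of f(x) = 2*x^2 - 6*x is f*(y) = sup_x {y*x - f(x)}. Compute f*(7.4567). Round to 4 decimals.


f*(y) = sup_x {y*x - a*x^2 - b*x} = sup_x {(y-b)*x - a*x^2}
FOC: (y - b) - 2a*x = 0 => x* = (y - b)/(2a)
x* = (7.4567 + 6)/(2*2) = 3.3642
f*(7.4567) = (y-b)^2/(4a) = (7.4567 + 6)^2/(4*2)
= 181.0828/8 = 22.6353


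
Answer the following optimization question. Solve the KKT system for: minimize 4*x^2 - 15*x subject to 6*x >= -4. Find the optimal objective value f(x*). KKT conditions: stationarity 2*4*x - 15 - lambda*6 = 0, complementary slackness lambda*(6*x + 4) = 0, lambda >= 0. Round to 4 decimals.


Step 1: Try lambda = 0 (constraint inactive).
Stationarity: 2*4*x - 15 = 0
x* = 15/(2*4) = 1.875
Check constraint: 6*1.875 = 11.25 >= -4 -- satisfied.
Step 2: Compute optimal value.
f(x*) = 4*1.875^2 - 15*1.875 = -14.0625


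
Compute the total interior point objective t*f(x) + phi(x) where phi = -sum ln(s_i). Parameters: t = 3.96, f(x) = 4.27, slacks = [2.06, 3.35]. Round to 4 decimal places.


Step 1: Compute log-barrier.
ln values: [0.7227, 1.209]
phi = -(0.7227 + 1.209) = -1.9317
Step 2: Compute augmented objective.
t*f(x) = 3.96*4.27 = 16.9092
Total = 16.9092 - 1.9317 = 14.9775


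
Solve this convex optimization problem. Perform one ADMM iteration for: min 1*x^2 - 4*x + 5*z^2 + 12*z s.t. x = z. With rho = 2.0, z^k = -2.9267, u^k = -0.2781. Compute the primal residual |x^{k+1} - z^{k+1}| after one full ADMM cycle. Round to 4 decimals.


ADMM iteration with rho = 2.0, z^k = -2.9267, u^k = -0.2781
Step 1: x-update.
Minimize 1*x^2 - 4*x + (2.0/2)*(x + 2.9267 - 0.2781)^2
FOC: (2*1 + 2.0)*x = 4 + 2.0*(-2.9267 + 0.2781)
x^{k+1} = -0.3243
Step 2: z-update.
Minimize 5*z^2 + 12*z + (2.0/2)*(-0.3243 - z - 0.2781)^2
FOC: (2*5 + 2.0)*z = -12 + 2.0*(-0.3243 - 0.2781)
z^{k+1} = -1.1004
Step 3: u-update.
u^{k+1} = -0.2781 - 0.3243 + 1.1004 = 0.498
Step 4: Primal residual = |-0.3243 + 1.1004| = 0.7761


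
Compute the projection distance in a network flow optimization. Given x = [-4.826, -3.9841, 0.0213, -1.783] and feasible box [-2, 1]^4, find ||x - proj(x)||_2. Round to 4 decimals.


Project each component onto [-2, 1].
clip(-4.826) = -2.0, clip(-3.9841) = -2.0, clip(0.0213) = 0.0213, clip(-1.783) = -1.783
Projection = [-2.0, -2.0, 0.0213, -1.783]
Squared diffs: [7.9863, 3.9367, 0.0, 0.0]
Distance = sqrt(11.923) = 3.453


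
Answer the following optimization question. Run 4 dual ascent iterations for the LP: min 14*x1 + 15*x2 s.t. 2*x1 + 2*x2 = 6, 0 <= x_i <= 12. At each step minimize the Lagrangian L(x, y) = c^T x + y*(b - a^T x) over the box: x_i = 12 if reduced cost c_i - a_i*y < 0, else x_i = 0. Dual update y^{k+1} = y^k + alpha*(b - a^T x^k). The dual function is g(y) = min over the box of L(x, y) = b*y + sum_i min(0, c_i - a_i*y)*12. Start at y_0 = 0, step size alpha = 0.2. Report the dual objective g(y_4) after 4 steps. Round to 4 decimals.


Dual ascent for LP: min 14*x1 + 15*x2, 2*x1 + 2*x2 = 6, 0 <= x_i <= 12
Step 1: y^k = 0.0, reduced costs: (14.0, 15.0)
  x^k = (0.0, 0.0), subgradient = b - a^T x = 6.0
  y^{k+1} = 0.0 + 0.2*6.0 = 1.2
Step 2: y^k = 1.2, reduced costs: (11.6, 12.6)
  x^k = (0.0, 0.0), subgradient = b - a^T x = 6.0
  y^{k+1} = 1.2 + 0.2*6.0 = 2.4
Step 3: y^k = 2.4, reduced costs: (9.2, 10.2)
  x^k = (0.0, 0.0), subgradient = b - a^T x = 6.0
  y^{k+1} = 2.4 + 0.2*6.0 = 3.6
Step 4: y^k = 3.6, reduced costs: (6.8, 7.8)
  x^k = (0.0, 0.0), subgradient = b - a^T x = 6.0
  y^{k+1} = 3.6 + 0.2*6.0 = 4.8
Dual objective at y_4 = 4.8: reduced costs (4.4, 5.4), box minimizer x = (0.0, 0.0)
g(y_4) = b*y + (c1 - a1*y)*x1 + (c2 - a2*y)*x2 = 6*4.8 + 4.4*0.0 + 5.4*0.0 = 28.8 + 0.0 + 0.0 = 28.8


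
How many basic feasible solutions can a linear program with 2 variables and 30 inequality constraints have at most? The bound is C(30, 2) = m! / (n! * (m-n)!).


Each vertex corresponds to some choice of n active constraints out of m, so the number of vertices is at most C(m, n) = m! / (n!(m-n)!).
m = 30, n = 2
Numerator: 30 * 29
Denominator: 2! = 2
C(30, 2) = 435


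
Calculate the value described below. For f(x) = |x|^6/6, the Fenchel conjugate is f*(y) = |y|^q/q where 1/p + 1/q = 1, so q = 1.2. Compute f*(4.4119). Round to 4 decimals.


The conjugate exponent q satisfies 1/p + 1/q = 1.
p = 6, so q = 6/(6 - 1) = 1.2
|y|^q = 4.4119^1.2 = 5.9368
f*(4.4119) = 5.9368 / 1.2 = 4.9473


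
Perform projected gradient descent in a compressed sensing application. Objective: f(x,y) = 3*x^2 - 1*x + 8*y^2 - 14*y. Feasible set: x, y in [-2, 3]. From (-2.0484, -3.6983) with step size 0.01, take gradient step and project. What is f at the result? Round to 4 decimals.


Step 1: Compute gradient at (-2.0484, -3.6983).
grad_x = 2*3*-2.0484 - 1 = -13.2904
grad_y = 2*8*-3.6983 - 14 = -73.1728
Step 2: Gradient step.
x_raw = -2.0484 - 0.01*-13.2904 = -1.9155
y_raw = -3.6983 - 0.01*-73.1728 = -2.9666
Step 3: Project onto [-2, 3].
x_proj = clip(-1.9155) = -1.9155
y_proj = clip(-2.9666) = -2.0
Step 4: Evaluate f.
f(-1.9155, -2.0) = 72.9229


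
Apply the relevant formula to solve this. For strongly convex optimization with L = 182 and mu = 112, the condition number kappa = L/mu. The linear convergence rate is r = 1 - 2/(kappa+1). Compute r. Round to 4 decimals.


Step 1: Compute the condition number.
kappa = L/mu = 182/112 = 1.625
Step 2: Compute the convergence rate.
r = 1 - 2/(kappa + 1) = 1 - 2*mu/(L + mu) = (L - mu)/(L + mu) = 70/294 = 0.2381


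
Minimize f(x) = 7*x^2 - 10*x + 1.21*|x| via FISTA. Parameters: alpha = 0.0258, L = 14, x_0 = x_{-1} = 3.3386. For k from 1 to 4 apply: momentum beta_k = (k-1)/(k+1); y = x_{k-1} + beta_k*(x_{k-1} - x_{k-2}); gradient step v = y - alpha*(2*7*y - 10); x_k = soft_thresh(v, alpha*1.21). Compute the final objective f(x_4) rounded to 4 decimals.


FISTA on f(x) = 7*x^2 - 10*x + 1.21*|x|
L = 14, alpha = 0.0258
Iteration 1: beta = 0.0, y = 3.3386 + 0.0*(3.3386 - 3.3386) = 3.3386
  grad(y) = 36.7404, v = y - alpha*grad = 2.3907
  prox(v) = soft_thresh(2.3907, 0.0312) = 2.3595
Iteration 2: beta = 0.3333, y = 2.3595 + 0.3333*(2.3595 - 3.3386) = 2.0331
  grad(y) = 18.4635, v = y - alpha*grad = 1.5567
  prox(v) = soft_thresh(1.5567, 0.0312) = 1.5255
Iteration 3: beta = 0.5, y = 1.5255 + 0.5*(1.5255 - 2.3595) = 1.1086
  grad(y) = 5.5198, v = y - alpha*grad = 0.9661
  prox(v) = soft_thresh(0.9661, 0.0312) = 0.9349
Iteration 4: beta = 0.6, y = 0.9349 + 0.6*(0.9349 - 1.5255) = 0.5806
  grad(y) = -1.8721, v = y - alpha*grad = 0.6289
  prox(v) = soft_thresh(0.6289, 0.0312) = 0.5976
f(x_4) = 7*0.5976^2 - 10*0.5976 + 1.21*|0.5976| = -2.753


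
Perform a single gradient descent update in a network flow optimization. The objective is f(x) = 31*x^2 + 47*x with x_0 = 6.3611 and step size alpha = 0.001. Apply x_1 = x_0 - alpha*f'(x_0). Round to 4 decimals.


We compute the gradient at x_0 and apply the update.
f'(x) = 62*x + 47
f'(6.3611) = 62*6.3611 + 47 = 441.3882
x_1 = 6.3611 - 0.001*441.3882 = 5.9197


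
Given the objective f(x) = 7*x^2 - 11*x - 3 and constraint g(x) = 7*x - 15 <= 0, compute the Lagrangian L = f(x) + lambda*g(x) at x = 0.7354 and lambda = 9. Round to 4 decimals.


Step 1: Evaluate f(x).
f(0.7354) = 7*0.7354^2 - 11*0.7354 - 3 = -7.3037
Step 2: Evaluate g(x).
g(0.7354) = 7*0.7354 - 15 = -9.8522
Step 3: Compute Lagrangian.
L = -7.3037 + 9*-9.8522 = -95.9735


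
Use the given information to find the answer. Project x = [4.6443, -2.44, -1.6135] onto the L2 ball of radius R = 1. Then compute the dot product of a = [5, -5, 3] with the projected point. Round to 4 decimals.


Step 1: Compute ||x|| (intermediates to 6 decimals).
||x|| = sqrt(4.6443^2 + (-2.44)^2 + (-1.6135)^2) = 5.488762
Step 2: Project.
Since ||x|| > R, scale = R/||x|| = 1/5.488762 = 0.18219, proj(x) = scale * x
proj(x) = [0.846145, -0.444544, -0.293964]
Step 3: Dot product.
a^T * proj(x) = 5*0.846145 - 5*(-0.444544) + 3*(-0.293964) = 5.5716


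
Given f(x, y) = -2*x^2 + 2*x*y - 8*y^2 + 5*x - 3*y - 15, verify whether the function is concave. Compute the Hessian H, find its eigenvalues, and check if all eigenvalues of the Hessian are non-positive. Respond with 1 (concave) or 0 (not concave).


The Hessian of f(x,y) = -2*x^2 + 2*x*y - 8*y^2 + 5*x - 3*y - 15 is:
H = [[-4, 2], [2, -16]]
Trace = -4 - 16 = -20
Determinant = -4*-16 - (2)^2 = 60
Discriminant = (-20)^2 - 4*60 = 160.0
Eigenvalues: lambda_1 = -16.3246, lambda_2 = -3.6754
The function is concave.

1


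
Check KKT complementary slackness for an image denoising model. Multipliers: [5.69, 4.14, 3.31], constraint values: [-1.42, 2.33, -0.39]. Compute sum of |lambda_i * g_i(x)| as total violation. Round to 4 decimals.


KKT complementary slackness check:
lambda_1 * g_1 = 5.69 * -1.42 = -8.0798
lambda_2 * g_2 = 4.14 * 2.33 = 9.6462
lambda_3 * g_3 = 3.31 * -0.39 = -1.2909
Total violation = 8.0798 + 9.6462 + 1.2909 = 19.0169


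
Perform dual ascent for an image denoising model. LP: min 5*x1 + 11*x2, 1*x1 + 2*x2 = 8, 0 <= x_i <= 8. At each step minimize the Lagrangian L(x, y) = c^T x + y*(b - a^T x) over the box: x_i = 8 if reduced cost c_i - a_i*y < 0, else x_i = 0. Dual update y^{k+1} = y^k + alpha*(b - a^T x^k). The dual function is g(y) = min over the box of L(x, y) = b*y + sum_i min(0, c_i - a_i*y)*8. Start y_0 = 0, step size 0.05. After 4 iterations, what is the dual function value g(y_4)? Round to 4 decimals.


Dual ascent for LP: min 5*x1 + 11*x2, 1*x1 + 2*x2 = 8, 0 <= x_i <= 8
Step 1: y^k = 0.0, reduced costs: (5.0, 11.0)
  x^k = (0.0, 0.0), subgradient = b - a^T x = 8.0
  y^{k+1} = 0.0 + 0.05*8.0 = 0.4
Step 2: y^k = 0.4, reduced costs: (4.6, 10.2)
  x^k = (0.0, 0.0), subgradient = b - a^T x = 8.0
  y^{k+1} = 0.4 + 0.05*8.0 = 0.8
Step 3: y^k = 0.8, reduced costs: (4.2, 9.4)
  x^k = (0.0, 0.0), subgradient = b - a^T x = 8.0
  y^{k+1} = 0.8 + 0.05*8.0 = 1.2
Step 4: y^k = 1.2, reduced costs: (3.8, 8.6)
  x^k = (0.0, 0.0), subgradient = b - a^T x = 8.0
  y^{k+1} = 1.2 + 0.05*8.0 = 1.6
Dual objective at y_4 = 1.6: reduced costs (3.4, 7.8), box minimizer x = (0.0, 0.0)
g(y_4) = b*y + (c1 - a1*y)*x1 + (c2 - a2*y)*x2 = 8*1.6 + 3.4*0.0 + 7.8*0.0 = 12.8 + 0.0 + 0.0 = 12.8


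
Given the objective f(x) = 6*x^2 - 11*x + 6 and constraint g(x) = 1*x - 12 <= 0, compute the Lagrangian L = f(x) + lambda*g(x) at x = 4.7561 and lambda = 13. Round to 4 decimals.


Step 1: Evaluate f(x).
f(4.7561) = 6*4.7561^2 - 11*4.7561 + 6 = 89.4058
Step 2: Evaluate g(x).
g(4.7561) = 1*4.7561 - 12 = -7.2439
Step 3: Compute Lagrangian.
L = 89.4058 + 13*-7.2439 = -4.7649


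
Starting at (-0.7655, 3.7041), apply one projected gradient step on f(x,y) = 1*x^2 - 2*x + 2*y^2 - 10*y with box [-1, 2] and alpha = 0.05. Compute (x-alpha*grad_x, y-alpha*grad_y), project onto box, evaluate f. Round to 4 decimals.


Step 1: Compute gradient at (-0.7655, 3.7041).
grad_x = 2*1*-0.7655 - 2 = -3.531
grad_y = 2*2*3.7041 - 10 = 4.8164
Step 2: Gradient step.
x_raw = -0.7655 - 0.05*-3.531 = -0.589
y_raw = 3.7041 - 0.05*4.8164 = 3.4633
Step 3: Project onto [-1, 2].
x_proj = clip(-0.589) = -0.589
y_proj = clip(3.4633) = 2.0
Step 4: Evaluate f.
f(-0.589, 2.0) = -10.4752


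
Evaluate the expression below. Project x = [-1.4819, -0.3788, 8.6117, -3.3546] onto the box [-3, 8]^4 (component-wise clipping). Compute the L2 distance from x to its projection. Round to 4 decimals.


Project each component onto [-3, 8].
clip(-1.4819) = -1.4819, clip(-0.3788) = -0.3788, clip(8.6117) = 8.0, clip(-3.3546) = -3.0
Projection = [-1.4819, -0.3788, 8.0, -3.0]
Squared diffs: [0.0, 0.0, 0.3742, 0.1257]
Distance = sqrt(0.4999) = 0.707


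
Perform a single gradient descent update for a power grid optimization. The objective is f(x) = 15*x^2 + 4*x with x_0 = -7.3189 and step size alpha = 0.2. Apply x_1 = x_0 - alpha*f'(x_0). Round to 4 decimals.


We compute the gradient at x_0 and apply the update.
f'(x) = 30*x + 4
f'(-7.3189) = 30*-7.3189 + 4 = -215.567
x_1 = -7.3189 - 0.2*-215.567 = 35.7945


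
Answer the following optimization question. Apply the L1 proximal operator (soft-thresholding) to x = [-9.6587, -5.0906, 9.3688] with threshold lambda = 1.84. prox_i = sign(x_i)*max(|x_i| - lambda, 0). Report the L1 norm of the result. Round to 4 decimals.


Soft-thresholding with lambda = 1.84:
prox(-9.6587) = sign(-9.6587)*max(|-9.6587| - 1.84, 0) = -7.8187
prox(-5.0906) = sign(-5.0906)*max(|-5.0906| - 1.84, 0) = -3.2506
prox(9.3688) = sign(9.3688)*max(|9.3688| - 1.84, 0) = 7.5288
prox(x) = [-7.8187, -3.2506, 7.5288]
||prox(x)||_1 = 7.8187 + 3.2506 + 7.5288 = 18.5981


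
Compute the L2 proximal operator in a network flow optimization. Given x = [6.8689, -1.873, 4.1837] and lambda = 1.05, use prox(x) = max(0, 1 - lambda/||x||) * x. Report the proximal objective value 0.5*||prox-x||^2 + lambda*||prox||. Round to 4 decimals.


Step 1: Compute ||x||.
||x|| = 8.2579
Step 2: Compute scaling factor.
scale = max(0, 1 - 1.05/8.2579) = 0.8728
Step 3: prox(x) = [5.9955, -1.6348, 3.6517]
||prox(x)|| = 7.2079
Step 4: Proximal objective.
0.5*||prox-x||^2 = 0.5513
lambda*||prox|| = 7.5683
Total = 8.1196


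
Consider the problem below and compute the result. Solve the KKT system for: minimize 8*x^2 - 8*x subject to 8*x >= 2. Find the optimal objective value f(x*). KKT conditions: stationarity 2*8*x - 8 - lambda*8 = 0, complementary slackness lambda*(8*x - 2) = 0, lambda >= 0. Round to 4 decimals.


Step 1: Try lambda = 0 (constraint inactive).
Stationarity: 2*8*x - 8 = 0
x* = 8/(2*8) = 0.5
Check constraint: 8*0.5 = 4.0 >= 2 -- satisfied.
Step 2: Compute optimal value.
f(x*) = 8*0.5^2 - 8*0.5 = -2.0


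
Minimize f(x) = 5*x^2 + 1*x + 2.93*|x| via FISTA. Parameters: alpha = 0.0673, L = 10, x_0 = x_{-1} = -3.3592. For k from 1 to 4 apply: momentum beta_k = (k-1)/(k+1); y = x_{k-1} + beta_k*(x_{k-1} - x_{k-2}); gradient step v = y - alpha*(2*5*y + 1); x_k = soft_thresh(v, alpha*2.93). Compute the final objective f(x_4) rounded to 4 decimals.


FISTA on f(x) = 5*x^2 + 1*x + 2.93*|x|
L = 10, alpha = 0.0673
Iteration 1: beta = 0.0, y = -3.3592 + 0.0*(-3.3592 + 3.3592) = -3.3592
  grad(y) = -32.592, v = y - alpha*grad = -1.1658
  prox(v) = soft_thresh(-1.1658, 0.1972) = -0.9686
Iteration 2: beta = 0.3333, y = -0.9686 + 0.3333*(-0.9686 + 3.3592) = -0.1717
  grad(y) = -0.7169, v = y - alpha*grad = -0.1234
  prox(v) = soft_thresh(-0.1234, 0.1972) = 0.0
Iteration 3: beta = 0.5, y = 0.0 + 0.5*(0.0 + 0.9686) = 0.4843
  grad(y) = 5.8428, v = y - alpha*grad = 0.0911
  prox(v) = soft_thresh(0.0911, 0.1972) = 0.0
Iteration 4: beta = 0.6, y = 0.0 + 0.6*(0.0 - 0.0) = 0.0
  grad(y) = 1.0, v = y - alpha*grad = -0.0673
  prox(v) = soft_thresh(-0.0673, 0.1972) = 0.0
f(x_4) = 5*0.0^2 + 1*0.0 + 2.93*|0.0| = 0.0


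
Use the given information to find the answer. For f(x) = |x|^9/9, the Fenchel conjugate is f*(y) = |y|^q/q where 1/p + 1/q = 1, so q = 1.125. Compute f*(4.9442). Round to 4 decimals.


The conjugate exponent q satisfies 1/p + 1/q = 1.
p = 9, so q = 9/(9 - 1) = 1.125
|y|^q = 4.9442^1.125 = 6.0375
f*(4.9442) = 6.0375 / 1.125 = 5.3667


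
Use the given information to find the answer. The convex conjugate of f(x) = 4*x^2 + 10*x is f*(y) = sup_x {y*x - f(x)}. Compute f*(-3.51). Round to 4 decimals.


f*(y) = sup_x {y*x - a*x^2 - b*x} = sup_x {(y-b)*x - a*x^2}
FOC: (y - b) - 2a*x = 0 => x* = (y - b)/(2a)
x* = (-3.51 - 10)/(2*4) = -1.6888
f*(-3.51) = (y-b)^2/(4a) = (-3.51 - 10)^2/(4*4)
= 182.5201/16 = 11.4075


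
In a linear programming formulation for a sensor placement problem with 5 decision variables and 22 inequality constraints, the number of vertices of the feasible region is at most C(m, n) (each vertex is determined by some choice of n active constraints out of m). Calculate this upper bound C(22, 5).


Each vertex corresponds to some choice of n active constraints out of m, so the number of vertices is at most C(m, n) = m! / (n!(m-n)!).
m = 22, n = 5
Numerator: 22 * 21 * 20 * 19 * 18
Denominator: 5! = 120
C(22, 5) = 26334


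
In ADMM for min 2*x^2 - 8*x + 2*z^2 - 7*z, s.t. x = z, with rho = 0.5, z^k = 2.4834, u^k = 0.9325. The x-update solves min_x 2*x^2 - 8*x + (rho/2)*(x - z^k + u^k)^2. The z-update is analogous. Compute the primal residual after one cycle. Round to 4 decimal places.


ADMM iteration with rho = 0.5, z^k = 2.4834, u^k = 0.9325
Step 1: x-update.
Minimize 2*x^2 - 8*x + (0.5/2)*(x - 2.4834 + 0.9325)^2
FOC: (2*2 + 0.5)*x = 8 + 0.5*(2.4834 - 0.9325)
x^{k+1} = 1.9501
Step 2: z-update.
Minimize 2*z^2 - 7*z + (0.5/2)*(1.9501 - z + 0.9325)^2
FOC: (2*2 + 0.5)*z = 7 + 0.5*(1.9501 + 0.9325)
z^{k+1} = 1.8758
Step 3: u-update.
u^{k+1} = 0.9325 + 1.9501 - 1.8758 = 1.0068
Step 4: Primal residual = |1.9501 - 1.8758| = 0.0743


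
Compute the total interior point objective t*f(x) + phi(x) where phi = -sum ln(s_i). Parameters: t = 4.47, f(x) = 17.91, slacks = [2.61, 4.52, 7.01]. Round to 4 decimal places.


Step 1: Compute log-barrier.
ln values: [0.9594, 1.5085, 1.9473]
phi = -(0.9594 + 1.5085 + 1.9473) = -4.4152
Step 2: Compute augmented objective.
t*f(x) = 4.47*17.91 = 80.0577
Total = 80.0577 - 4.4152 = 75.6425


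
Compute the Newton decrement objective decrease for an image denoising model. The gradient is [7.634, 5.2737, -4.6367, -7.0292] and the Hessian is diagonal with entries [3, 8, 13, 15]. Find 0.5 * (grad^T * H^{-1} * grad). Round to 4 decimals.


Step 1: H is diagonal, so H^(-1) * g = [2.5447, 0.6592, -0.3567, -0.4686].
Step 2: g^T H^(-1) g = sum_i g_i^2 / H_ii
  = (7.634)^2/3 + (5.2737)^2/8 + (-4.6367)^2/13 + (-7.0292)^2/15
  = 19.426 + 3.4765 + 1.6538 + 3.294 = 27.8502
Step 3: Objective decrease = 0.5 * g^T H^(-1) g = 13.9251


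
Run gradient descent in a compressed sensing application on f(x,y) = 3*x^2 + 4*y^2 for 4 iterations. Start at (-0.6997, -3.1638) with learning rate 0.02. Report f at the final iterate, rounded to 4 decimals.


Gradient descent on f(x,y) = 3*x^2 + 4*y^2.
Starting point: (-0.6997, -3.1638), alpha = 0.02
Step 1: grad_x = 2*3*-0.6997 = -4.1982, grad_y = 2*4*-3.1638 = -25.3104
  x_1 = -0.6997 - 0.02*-4.1982 = -0.6157
  y_1 = -3.1638 - 0.02*-25.3104 = -2.6576
Step 2: grad_x = 2*3*-0.6157 = -3.6944, grad_y = 2*4*-2.6576 = -21.2607
  x_2 = -0.6157 - 0.02*-3.6944 = -0.5418
  y_2 = -2.6576 - 0.02*-21.2607 = -2.2324
Step 3: grad_x = 2*3*-0.5418 = -3.2511, grad_y = 2*4*-2.2324 = -17.859
  x_3 = -0.5418 - 0.02*-3.2511 = -0.4768
  y_3 = -2.2324 - 0.02*-17.859 = -1.8752
Step 4: grad_x = 2*3*-0.4768 = -2.861, grad_y = 2*4*-1.8752 = -15.0016
  x_4 = -0.4768 - 0.02*-2.861 = -0.4196
  y_4 = -1.8752 - 0.02*-15.0016 = -1.5752
f(-0.4196, -1.5752) = 3*(-0.4196)^2 + 4*(-1.5752)^2 = 10.4528


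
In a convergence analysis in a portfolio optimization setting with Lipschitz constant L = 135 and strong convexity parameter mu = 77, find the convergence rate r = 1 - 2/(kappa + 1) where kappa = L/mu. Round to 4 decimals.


Step 1: Compute the condition number.
kappa = L/mu = 135/77 = 1.7532
Step 2: Compute the convergence rate.
r = 1 - 2/(kappa + 1) = 1 - 2*mu/(L + mu) = (L - mu)/(L + mu) = 58/212 = 0.2736


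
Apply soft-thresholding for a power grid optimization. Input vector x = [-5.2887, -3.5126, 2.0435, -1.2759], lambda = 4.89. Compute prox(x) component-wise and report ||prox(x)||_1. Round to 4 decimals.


Soft-thresholding with lambda = 4.89:
prox(-5.2887) = sign(-5.2887)*max(|-5.2887| - 4.89, 0) = -0.3987
prox(-3.5126) = sign(-3.5126)*max(|-3.5126| - 4.89, 0) = 0.0
prox(2.0435) = sign(2.0435)*max(|2.0435| - 4.89, 0) = 0.0
prox(-1.2759) = sign(-1.2759)*max(|-1.2759| - 4.89, 0) = 0.0
prox(x) = [-0.3987, 0.0, 0.0, 0.0]
||prox(x)||_1 = 0.3987 + 0.0 + 0.0 + 0.0 = 0.3987


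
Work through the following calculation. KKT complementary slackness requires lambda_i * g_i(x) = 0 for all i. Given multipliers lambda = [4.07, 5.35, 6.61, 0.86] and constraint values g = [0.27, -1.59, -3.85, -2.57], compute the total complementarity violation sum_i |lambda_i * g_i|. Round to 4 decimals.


KKT complementary slackness check:
lambda_1 * g_1 = 4.07 * 0.27 = 1.0989
lambda_2 * g_2 = 5.35 * -1.59 = -8.5065
lambda_3 * g_3 = 6.61 * -3.85 = -25.4485
lambda_4 * g_4 = 0.86 * -2.57 = -2.2102
Total violation = 1.0989 + 8.5065 + 25.4485 + 2.2102 = 37.2641


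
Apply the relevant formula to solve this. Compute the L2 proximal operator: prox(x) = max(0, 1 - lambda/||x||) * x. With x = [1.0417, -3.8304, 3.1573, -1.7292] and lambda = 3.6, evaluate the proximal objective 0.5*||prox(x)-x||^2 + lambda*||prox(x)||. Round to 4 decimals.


Step 1: Compute ||x||.
||x|| = 5.3587
Step 2: Compute scaling factor.
scale = max(0, 1 - 3.6/5.3587) = 0.3282
Step 3: prox(x) = [0.3419, -1.2571, 1.0362, -0.5675]
||prox(x)|| = 1.7587
Step 4: Proximal objective.
0.5*||prox-x||^2 = 6.48
lambda*||prox|| = 6.3313
Total = 12.8114


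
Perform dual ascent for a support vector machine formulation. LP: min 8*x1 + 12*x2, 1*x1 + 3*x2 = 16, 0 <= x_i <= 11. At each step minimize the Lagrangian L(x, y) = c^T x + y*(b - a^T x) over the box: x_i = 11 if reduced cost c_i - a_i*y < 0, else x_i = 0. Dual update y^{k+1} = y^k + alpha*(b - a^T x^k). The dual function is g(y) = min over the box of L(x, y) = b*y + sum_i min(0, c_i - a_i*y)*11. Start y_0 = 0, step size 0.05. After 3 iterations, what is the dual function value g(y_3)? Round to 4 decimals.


Dual ascent for LP: min 8*x1 + 12*x2, 1*x1 + 3*x2 = 16, 0 <= x_i <= 11
Step 1: y^k = 0.0, reduced costs: (8.0, 12.0)
  x^k = (0.0, 0.0), subgradient = b - a^T x = 16.0
  y^{k+1} = 0.0 + 0.05*16.0 = 0.8
Step 2: y^k = 0.8, reduced costs: (7.2, 9.6)
  x^k = (0.0, 0.0), subgradient = b - a^T x = 16.0
  y^{k+1} = 0.8 + 0.05*16.0 = 1.6
Step 3: y^k = 1.6, reduced costs: (6.4, 7.2)
  x^k = (0.0, 0.0), subgradient = b - a^T x = 16.0
  y^{k+1} = 1.6 + 0.05*16.0 = 2.4
Dual objective at y_3 = 2.4: reduced costs (5.6, 4.8), box minimizer x = (0.0, 0.0)
g(y_3) = b*y + (c1 - a1*y)*x1 + (c2 - a2*y)*x2 = 16*2.4 + 5.6*0.0 + 4.8*0.0 = 38.4 + 0.0 + 0.0 = 38.4


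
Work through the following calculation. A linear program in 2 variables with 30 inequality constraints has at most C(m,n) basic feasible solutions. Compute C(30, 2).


Each vertex corresponds to some choice of n active constraints out of m, so the number of vertices is at most C(m, n) = m! / (n!(m-n)!).
m = 30, n = 2
Numerator: 30 * 29
Denominator: 2! = 2
C(30, 2) = 435


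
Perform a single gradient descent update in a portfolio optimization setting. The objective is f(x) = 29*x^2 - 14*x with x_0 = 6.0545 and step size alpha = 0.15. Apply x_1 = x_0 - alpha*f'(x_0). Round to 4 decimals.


We compute the gradient at x_0 and apply the update.
f'(x) = 58*x - 14
f'(6.0545) = 58*6.0545 - 14 = 337.161
x_1 = 6.0545 - 0.15*337.161 = -44.5197


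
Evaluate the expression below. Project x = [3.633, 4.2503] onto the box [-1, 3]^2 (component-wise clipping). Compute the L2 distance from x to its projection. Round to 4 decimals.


Project each component onto [-1, 3].
clip(3.633) = 3.0, clip(4.2503) = 3.0
Projection = [3.0, 3.0]
Squared diffs: [0.4007, 1.5633]
Distance = sqrt(1.964) = 1.4014


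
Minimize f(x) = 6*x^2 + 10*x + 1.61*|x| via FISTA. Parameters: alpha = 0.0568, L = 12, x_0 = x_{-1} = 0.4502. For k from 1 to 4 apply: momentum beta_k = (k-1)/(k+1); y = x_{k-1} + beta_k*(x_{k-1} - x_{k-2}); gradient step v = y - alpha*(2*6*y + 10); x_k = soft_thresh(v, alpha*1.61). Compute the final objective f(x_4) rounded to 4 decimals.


FISTA on f(x) = 6*x^2 + 10*x + 1.61*|x|
L = 12, alpha = 0.0568
Iteration 1: beta = 0.0, y = 0.4502 + 0.0*(0.4502 - 0.4502) = 0.4502
  grad(y) = 15.4024, v = y - alpha*grad = -0.4247
  prox(v) = soft_thresh(-0.4247, 0.0914) = -0.3332
Iteration 2: beta = 0.3333, y = -0.3332 + 0.3333*(-0.3332 - 0.4502) = -0.5943
  grad(y) = 2.8679, v = y - alpha*grad = -0.7572
  prox(v) = soft_thresh(-0.7572, 0.0914) = -0.6658
Iteration 3: beta = 0.5, y = -0.6658 + 0.5*(-0.6658 + 0.3332) = -0.8321
  grad(y) = 0.015, v = y - alpha*grad = -0.8329
  prox(v) = soft_thresh(-0.8329, 0.0914) = -0.7415
Iteration 4: beta = 0.6, y = -0.7415 + 0.6*(-0.7415 + 0.6658) = -0.7869
  grad(y) = 0.5571, v = y - alpha*grad = -0.8186
  prox(v) = soft_thresh(-0.8186, 0.0914) = -0.7271
f(x_4) = 6*(-0.7271)^2 + 10*(-0.7271) + 1.61*|-0.7271| = -2.9283


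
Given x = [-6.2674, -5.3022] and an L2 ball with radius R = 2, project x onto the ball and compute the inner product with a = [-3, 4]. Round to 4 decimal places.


Step 1: Compute ||x|| (intermediates to 6 decimals).
||x|| = sqrt((-6.2674)^2 + (-5.3022)^2) = 8.209362
Step 2: Project.
Since ||x|| > R, scale = R/||x|| = 2/8.209362 = 0.243624, proj(x) = scale * x
proj(x) = [-1.526889, -1.291743]
Step 3: Dot product.
a^T * proj(x) = -3*(-1.526889) + 4*(-1.291743) = -0.5863


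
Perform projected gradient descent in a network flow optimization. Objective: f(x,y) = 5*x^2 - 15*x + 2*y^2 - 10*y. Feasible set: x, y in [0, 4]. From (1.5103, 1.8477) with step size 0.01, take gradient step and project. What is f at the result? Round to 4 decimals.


Step 1: Compute gradient at (1.5103, 1.8477).
grad_x = 2*5*1.5103 - 15 = 0.103
grad_y = 2*2*1.8477 - 10 = -2.6092
Step 2: Gradient step.
x_raw = 1.5103 - 0.01*0.103 = 1.5093
y_raw = 1.8477 - 0.01*-2.6092 = 1.8738
Step 3: Project onto [0, 4].
x_proj = clip(1.5093) = 1.5093
y_proj = clip(1.8738) = 1.8738
Step 4: Evaluate f.
f(1.5093, 1.8738) = -22.9653


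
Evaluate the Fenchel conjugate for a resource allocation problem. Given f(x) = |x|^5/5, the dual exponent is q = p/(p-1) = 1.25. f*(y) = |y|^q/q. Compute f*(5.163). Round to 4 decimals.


The conjugate exponent q satisfies 1/p + 1/q = 1.
p = 5, so q = 5/(5 - 1) = 1.25
|y|^q = 5.163^1.25 = 7.7827
f*(5.163) = 7.7827 / 1.25 = 6.2261


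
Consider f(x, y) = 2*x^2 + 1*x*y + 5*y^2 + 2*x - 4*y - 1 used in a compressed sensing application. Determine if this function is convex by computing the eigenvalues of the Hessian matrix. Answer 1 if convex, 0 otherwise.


The Hessian of f(x,y) = 2*x^2 + 1*x*y + 5*y^2 + 2*x - 4*y - 1 is:
H = [[4, 1], [1, 10]]
Trace = 4 + 10 = 14
Determinant = 4*10 - (1)^2 = 39
Discriminant = (14)^2 - 4*39 = 40.0
Eigenvalues: lambda_1 = 3.8377, lambda_2 = 10.1623
The function is convex.

1


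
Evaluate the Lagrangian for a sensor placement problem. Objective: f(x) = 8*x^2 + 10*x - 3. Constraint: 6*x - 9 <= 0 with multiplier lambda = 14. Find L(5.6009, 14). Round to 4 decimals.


Step 1: Evaluate f(x).
f(5.6009) = 8*5.6009^2 + 10*5.6009 - 3 = 303.9696
Step 2: Evaluate g(x).
g(5.6009) = 6*5.6009 - 9 = 24.6054
Step 3: Compute Lagrangian.
L = 303.9696 + 14*24.6054 = 648.4452


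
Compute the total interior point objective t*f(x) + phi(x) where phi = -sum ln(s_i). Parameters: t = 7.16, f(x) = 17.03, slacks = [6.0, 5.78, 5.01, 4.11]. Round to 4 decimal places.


Step 1: Compute log-barrier.
ln values: [1.7918, 1.7544, 1.6114, 1.4134]
phi = -(1.7918 + 1.7544 + 1.6114 + 1.4134) = -6.571
Step 2: Compute augmented objective.
t*f(x) = 7.16*17.03 = 121.9348
Total = 121.9348 - 6.571 = 115.3638


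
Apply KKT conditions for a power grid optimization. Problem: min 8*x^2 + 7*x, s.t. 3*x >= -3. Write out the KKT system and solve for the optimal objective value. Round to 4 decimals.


Step 1: Try lambda = 0 (constraint inactive).
Stationarity: 2*8*x + 7 = 0
x* = -7/(2*8) = -0.4375
Check constraint: 3*-0.4375 = -1.3125 >= -3 -- satisfied.
Step 2: Compute optimal value.
f(x*) = 8*(-0.4375)^2 + 7*(-0.4375) = -1.5313


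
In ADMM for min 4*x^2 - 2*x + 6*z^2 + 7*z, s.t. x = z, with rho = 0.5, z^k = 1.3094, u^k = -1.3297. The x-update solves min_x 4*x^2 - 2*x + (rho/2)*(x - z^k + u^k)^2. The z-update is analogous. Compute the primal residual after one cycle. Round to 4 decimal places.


ADMM iteration with rho = 0.5, z^k = 1.3094, u^k = -1.3297
Step 1: x-update.
Minimize 4*x^2 - 2*x + (0.5/2)*(x - 1.3094 - 1.3297)^2
FOC: (2*4 + 0.5)*x = 2 + 0.5*(1.3094 + 1.3297)
x^{k+1} = 0.3905
Step 2: z-update.
Minimize 6*z^2 + 7*z + (0.5/2)*(0.3905 - z - 1.3297)^2
FOC: (2*6 + 0.5)*z = -7 + 0.5*(0.3905 - 1.3297)
z^{k+1} = -0.5976
Step 3: u-update.
u^{k+1} = -1.3297 + 0.3905 + 0.5976 = -0.3416
Step 4: Primal residual = |0.3905 + 0.5976| = 0.9881


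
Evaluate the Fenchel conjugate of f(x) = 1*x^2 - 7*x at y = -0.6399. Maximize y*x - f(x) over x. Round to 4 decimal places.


f*(y) = sup_x {y*x - a*x^2 - b*x} = sup_x {(y-b)*x - a*x^2}
FOC: (y - b) - 2a*x = 0 => x* = (y - b)/(2a)
x* = (-0.6399 + 7)/(2*1) = 3.1801
f*(-0.6399) = (y-b)^2/(4a) = (-0.6399 + 7)^2/(4*1)
= 40.4509/4 = 10.1127


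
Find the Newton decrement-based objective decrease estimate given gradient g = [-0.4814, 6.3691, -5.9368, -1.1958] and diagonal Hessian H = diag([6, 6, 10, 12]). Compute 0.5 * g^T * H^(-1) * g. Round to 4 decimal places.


Step 1: H is diagonal, so H^(-1) * g = [-0.0802, 1.0615, -0.5937, -0.0997].
Step 2: g^T H^(-1) g = sum_i g_i^2 / H_ii
  = (-0.4814)^2/6 + (6.3691)^2/6 + (-5.9368)^2/10 + (-1.1958)^2/12
  = 0.0386 + 6.7609 + 3.5246 + 0.1192 = 10.4433
Step 3: Objective decrease = 0.5 * g^T H^(-1) g = 5.2216


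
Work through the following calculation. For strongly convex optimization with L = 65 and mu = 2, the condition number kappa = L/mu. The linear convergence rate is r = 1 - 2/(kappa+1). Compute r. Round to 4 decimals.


Step 1: Compute the condition number.
kappa = L/mu = 65/2 = 32.5
Step 2: Compute the convergence rate.
r = 1 - 2/(kappa + 1) = 1 - 2*mu/(L + mu) = (L - mu)/(L + mu) = 63/67 = 0.9403


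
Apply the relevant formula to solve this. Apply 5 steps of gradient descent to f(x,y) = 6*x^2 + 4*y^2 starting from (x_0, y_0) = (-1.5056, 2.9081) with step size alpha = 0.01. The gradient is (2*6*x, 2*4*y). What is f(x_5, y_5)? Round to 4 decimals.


Gradient descent on f(x,y) = 6*x^2 + 4*y^2.
Starting point: (-1.5056, 2.9081), alpha = 0.01
Step 1: grad_x = 2*6*-1.5056 = -18.0672, grad_y = 2*4*2.9081 = 23.2648
  x_1 = -1.5056 - 0.01*-18.0672 = -1.3249
  y_1 = 2.9081 - 0.01*23.2648 = 2.6755
Step 2: grad_x = 2*6*-1.3249 = -15.8991, grad_y = 2*4*2.6755 = 21.4036
  x_2 = -1.3249 - 0.01*-15.8991 = -1.1659
  y_2 = 2.6755 - 0.01*21.4036 = 2.4614
Step 3: grad_x = 2*6*-1.1659 = -13.9912, grad_y = 2*4*2.4614 = 19.6913
  x_3 = -1.1659 - 0.01*-13.9912 = -1.026
  y_3 = 2.4614 - 0.01*19.6913 = 2.2645
Step 4: grad_x = 2*6*-1.026 = -12.3123, grad_y = 2*4*2.2645 = 18.116
  x_4 = -1.026 - 0.01*-12.3123 = -0.9029
  y_4 = 2.2645 - 0.01*18.116 = 2.0833
Step 5: grad_x = 2*6*-0.9029 = -10.8348, grad_y = 2*4*2.0833 = 16.6667
  x_5 = -0.9029 - 0.01*-10.8348 = -0.7946
  y_5 = 2.0833 - 0.01*16.6667 = 1.9167
f(-0.7946, 1.9167) = 6*(-0.7946)^2 + 4*1.9167^2 = 18.4825


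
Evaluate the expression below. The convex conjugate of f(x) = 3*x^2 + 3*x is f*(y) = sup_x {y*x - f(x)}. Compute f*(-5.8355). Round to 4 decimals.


f*(y) = sup_x {y*x - a*x^2 - b*x} = sup_x {(y-b)*x - a*x^2}
FOC: (y - b) - 2a*x = 0 => x* = (y - b)/(2a)
x* = (-5.8355 - 3)/(2*3) = -1.4726
f*(-5.8355) = (y-b)^2/(4a) = (-5.8355 - 3)^2/(4*3)
= 78.0661/12 = 6.5055


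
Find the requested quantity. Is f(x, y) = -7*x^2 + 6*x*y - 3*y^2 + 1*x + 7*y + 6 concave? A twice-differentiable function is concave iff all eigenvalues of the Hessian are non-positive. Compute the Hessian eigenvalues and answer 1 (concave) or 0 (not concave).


The Hessian of f(x,y) = -7*x^2 + 6*x*y - 3*y^2 + 1*x + 7*y + 6 is:
H = [[-14, 6], [6, -6]]
Trace = -14 - 6 = -20
Determinant = -14*-6 - (6)^2 = 48
Discriminant = (-20)^2 - 4*48 = 208.0
Eigenvalues: lambda_1 = -17.2111, lambda_2 = -2.7889
The function is concave.

1


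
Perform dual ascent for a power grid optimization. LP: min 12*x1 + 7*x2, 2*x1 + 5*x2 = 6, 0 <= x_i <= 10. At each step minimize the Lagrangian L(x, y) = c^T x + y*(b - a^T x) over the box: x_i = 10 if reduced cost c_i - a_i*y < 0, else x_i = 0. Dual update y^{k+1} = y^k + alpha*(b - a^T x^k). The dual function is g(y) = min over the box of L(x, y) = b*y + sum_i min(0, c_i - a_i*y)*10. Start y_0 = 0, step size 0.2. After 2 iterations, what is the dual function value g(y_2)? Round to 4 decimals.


Dual ascent for LP: min 12*x1 + 7*x2, 2*x1 + 5*x2 = 6, 0 <= x_i <= 10
Step 1: y^k = 0.0, reduced costs: (12.0, 7.0)
  x^k = (0.0, 0.0), subgradient = b - a^T x = 6.0
  y^{k+1} = 0.0 + 0.2*6.0 = 1.2
Step 2: y^k = 1.2, reduced costs: (9.6, 1.0)
  x^k = (0.0, 0.0), subgradient = b - a^T x = 6.0
  y^{k+1} = 1.2 + 0.2*6.0 = 2.4
Dual objective at y_2 = 2.4: reduced costs (7.2, -5.0), box minimizer x = (0.0, 10.0)
g(y_2) = b*y + (c1 - a1*y)*x1 + (c2 - a2*y)*x2 = 6*2.4 + 7.2*0.0 + (-5.0)*10.0 = 14.4 + 0.0 - 50.0 = -35.6


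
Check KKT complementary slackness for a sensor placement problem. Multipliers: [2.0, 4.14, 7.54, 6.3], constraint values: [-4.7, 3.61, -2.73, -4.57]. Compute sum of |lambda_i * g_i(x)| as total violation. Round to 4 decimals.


KKT complementary slackness check:
lambda_1 * g_1 = 2.0 * -4.7 = -9.4
lambda_2 * g_2 = 4.14 * 3.61 = 14.9454
lambda_3 * g_3 = 7.54 * -2.73 = -20.5842
lambda_4 * g_4 = 6.3 * -4.57 = -28.791
Total violation = 9.4 + 14.9454 + 20.5842 + 28.791 = 73.7206
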